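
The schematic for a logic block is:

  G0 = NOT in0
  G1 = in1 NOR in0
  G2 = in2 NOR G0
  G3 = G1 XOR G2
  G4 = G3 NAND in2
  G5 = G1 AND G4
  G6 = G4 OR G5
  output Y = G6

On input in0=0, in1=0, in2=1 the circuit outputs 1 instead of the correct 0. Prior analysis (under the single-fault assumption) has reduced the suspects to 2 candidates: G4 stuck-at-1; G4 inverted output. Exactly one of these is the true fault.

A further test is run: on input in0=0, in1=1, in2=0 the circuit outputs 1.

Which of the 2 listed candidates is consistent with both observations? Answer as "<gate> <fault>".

G4 stuck-at-1

Evaluate each candidate on input in0=0, in1=1, in2=0:
  G4 stuck-at-1: G0=1, G1=0, G2=0, G3=0, G4=1 [stuck-at-1], G5=0, G6=1 → 1 — matches
  G4 inverted output: G0=1, G1=0, G2=0, G3=0, G4=0 [inverted output], G5=0, G6=0 → 0 — eliminated
Only G4 stuck-at-1 reproduces the observed 1.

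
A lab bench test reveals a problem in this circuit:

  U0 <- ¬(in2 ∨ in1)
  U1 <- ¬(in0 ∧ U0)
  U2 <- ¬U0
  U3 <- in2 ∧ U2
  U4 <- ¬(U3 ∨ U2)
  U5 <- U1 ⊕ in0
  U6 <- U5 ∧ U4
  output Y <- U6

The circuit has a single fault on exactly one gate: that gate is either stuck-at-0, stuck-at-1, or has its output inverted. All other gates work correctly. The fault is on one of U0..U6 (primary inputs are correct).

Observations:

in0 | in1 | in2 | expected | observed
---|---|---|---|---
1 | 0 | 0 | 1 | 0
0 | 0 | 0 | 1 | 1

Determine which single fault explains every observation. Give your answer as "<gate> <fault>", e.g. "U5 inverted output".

Fault-free values for test 1 (in0=1, in1=0, in2=0): U0=1, U1=0, U2=0, U3=0, U4=1, U5=1, U6=1, giving Y=1. Observed 0.
Test 1: faults giving observed 0 are {U0 stuck-at-0, U0 inverted output, U1 stuck-at-1, U1 inverted output, U2 stuck-at-1, U2 inverted output, U3 stuck-at-1, U3 inverted output, U4 stuck-at-0, U4 inverted output, U5 stuck-at-0, U5 inverted output, U6 stuck-at-0, U6 inverted output}.
Test 2 (in0=0, in1=0, in2=0): fault-free U0=1, U1=1, U2=0, U3=0, U4=1, U5=1, U6=1 → 1; observed 1. Eliminates U0 stuck-at-0, U0 inverted output, U1 inverted output, U2 stuck-at-1, U2 inverted output, U3 stuck-at-1, U3 inverted output, U4 stuck-at-0, U4 inverted output, U5 stuck-at-0, U5 inverted output, U6 stuck-at-0, U6 inverted output.
Only U1 stuck-at-1 is consistent with every test.

U1 stuck-at-1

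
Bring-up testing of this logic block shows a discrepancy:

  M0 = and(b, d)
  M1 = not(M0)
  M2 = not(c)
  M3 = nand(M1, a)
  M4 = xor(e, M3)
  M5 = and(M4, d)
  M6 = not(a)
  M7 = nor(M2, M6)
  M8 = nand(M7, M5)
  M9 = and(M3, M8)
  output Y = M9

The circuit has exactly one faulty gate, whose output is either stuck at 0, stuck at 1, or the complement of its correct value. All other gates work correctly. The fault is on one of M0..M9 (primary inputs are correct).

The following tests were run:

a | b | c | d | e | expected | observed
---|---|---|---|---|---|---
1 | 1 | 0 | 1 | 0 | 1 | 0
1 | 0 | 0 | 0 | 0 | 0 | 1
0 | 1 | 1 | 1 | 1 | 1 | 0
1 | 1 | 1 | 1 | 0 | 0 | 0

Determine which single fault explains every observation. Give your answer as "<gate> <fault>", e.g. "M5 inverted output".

M3 inverted output

Fault-free values for test 1 (a=1, b=1, c=0, d=1, e=0): M0=1, M1=0, M2=1, M3=1, M4=1, M5=1, M6=0, M7=0, M8=1, M9=1, giving Y=1. Observed 0.
Test 1: faults giving observed 0 are {M0 stuck-at-0, M0 inverted output, M1 stuck-at-1, M1 inverted output, M2 stuck-at-0, M2 inverted output, M3 stuck-at-0, M3 inverted output, M7 stuck-at-1, M7 inverted output, M8 stuck-at-0, M8 inverted output, M9 stuck-at-0, M9 inverted output}.
Test 2 (a=1, b=0, c=0, d=0, e=0): fault-free M0=0, M1=1, M2=1, M3=0, M4=0, M5=0, M6=0, M7=0, M8=1, M9=0 → 0; observed 1. Eliminates M0 stuck-at-0, M1 stuck-at-1, M2 stuck-at-0, M2 inverted output, M3 stuck-at-0, M7 stuck-at-1, M7 inverted output, M8 stuck-at-0, M8 inverted output, M9 stuck-at-0.
Test 3 (a=0, b=1, c=1, d=1, e=1): fault-free M0=1, M1=0, M2=0, M3=1, M4=0, M5=0, M6=1, M7=0, M8=1, M9=1 → 1; observed 0. Eliminates M0 inverted output, M1 inverted output.
Test 4 (a=1, b=1, c=1, d=1, e=0): fault-free M0=1, M1=0, M2=0, M3=1, M4=1, M5=1, M6=0, M7=1, M8=0, M9=0 → 0; observed 0. Eliminates M9 inverted output.
Only M3 inverted output is consistent with every test.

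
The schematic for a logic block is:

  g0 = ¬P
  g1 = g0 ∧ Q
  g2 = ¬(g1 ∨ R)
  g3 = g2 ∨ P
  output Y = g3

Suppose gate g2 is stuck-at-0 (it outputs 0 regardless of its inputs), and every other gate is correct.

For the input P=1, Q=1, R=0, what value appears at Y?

Propagate with g2 forced: g0=0, g1=0, g2=0 [stuck-at-0], g3=1.
So Y = 1. (Same as the fault-free value — the fault is masked on this input.)

1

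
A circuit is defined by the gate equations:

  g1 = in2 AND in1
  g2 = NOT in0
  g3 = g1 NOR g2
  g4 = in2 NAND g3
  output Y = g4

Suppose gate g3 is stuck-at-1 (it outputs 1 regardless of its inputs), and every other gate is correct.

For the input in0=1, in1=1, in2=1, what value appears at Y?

0

Propagate with g3 forced: g1=1, g2=0, g3=1 [stuck-at-1], g4=0.
So Y = 0. (Without the fault it would be 1.)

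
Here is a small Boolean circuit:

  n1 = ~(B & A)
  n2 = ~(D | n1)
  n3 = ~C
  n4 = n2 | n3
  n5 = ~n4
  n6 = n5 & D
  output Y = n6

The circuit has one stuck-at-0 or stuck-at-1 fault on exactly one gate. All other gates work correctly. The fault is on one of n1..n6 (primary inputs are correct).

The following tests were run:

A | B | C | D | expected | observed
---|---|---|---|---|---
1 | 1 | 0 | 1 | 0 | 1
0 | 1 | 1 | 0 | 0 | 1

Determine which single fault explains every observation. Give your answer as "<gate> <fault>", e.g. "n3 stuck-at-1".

Fault-free values for test 1 (A=1, B=1, C=0, D=1): n1=0, n2=0, n3=1, n4=1, n5=0, n6=0, giving Y=0. Observed 1.
Test 1: faults giving observed 1 are {n3 stuck-at-0, n4 stuck-at-0, n5 stuck-at-1, n6 stuck-at-1}.
Test 2 (A=0, B=1, C=1, D=0): fault-free n1=1, n2=0, n3=0, n4=0, n5=1, n6=0 → 0; observed 1. Eliminates n3 stuck-at-0, n4 stuck-at-0, n5 stuck-at-1.
Only n6 stuck-at-1 is consistent with every test.

n6 stuck-at-1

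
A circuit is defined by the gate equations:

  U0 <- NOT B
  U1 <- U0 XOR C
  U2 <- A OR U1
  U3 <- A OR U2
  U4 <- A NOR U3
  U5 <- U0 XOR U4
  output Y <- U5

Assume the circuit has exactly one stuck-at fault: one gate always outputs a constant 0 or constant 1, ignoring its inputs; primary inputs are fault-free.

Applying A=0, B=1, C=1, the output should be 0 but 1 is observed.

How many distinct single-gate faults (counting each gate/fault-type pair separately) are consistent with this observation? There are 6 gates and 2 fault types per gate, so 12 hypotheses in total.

Fault-free: U0=0, U1=1, U2=1, U3=1, U4=0, U5=0 → 0. Observed 1.
  U0 stuck-at-0: output 0 ✗
  U0 stuck-at-1: output 0 ✗
  U1 stuck-at-0: output 1 ✓
  U1 stuck-at-1: output 0 ✗
  U2 stuck-at-0: output 1 ✓
  U2 stuck-at-1: output 0 ✗
  U3 stuck-at-0: output 1 ✓
  U3 stuck-at-1: output 0 ✗
  U4 stuck-at-0: output 0 ✗
  U4 stuck-at-1: output 1 ✓
  U5 stuck-at-0: output 0 ✗
  U5 stuck-at-1: output 1 ✓
Consistent faults: {U1 stuck-at-0, U2 stuck-at-0, U3 stuck-at-0, U4 stuck-at-1, U5 stuck-at-1} — 5 in all.

5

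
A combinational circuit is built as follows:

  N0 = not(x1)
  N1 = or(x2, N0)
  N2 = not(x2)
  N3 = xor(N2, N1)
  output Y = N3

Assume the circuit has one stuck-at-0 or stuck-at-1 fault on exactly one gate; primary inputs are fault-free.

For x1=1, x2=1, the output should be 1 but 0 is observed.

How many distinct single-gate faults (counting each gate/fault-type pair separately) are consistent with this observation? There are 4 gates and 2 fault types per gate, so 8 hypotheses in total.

Fault-free: N0=0, N1=1, N2=0, N3=1 → 1. Observed 0.
  N0 stuck-at-0: output 1 ✗
  N0 stuck-at-1: output 1 ✗
  N1 stuck-at-0: output 0 ✓
  N1 stuck-at-1: output 1 ✗
  N2 stuck-at-0: output 1 ✗
  N2 stuck-at-1: output 0 ✓
  N3 stuck-at-0: output 0 ✓
  N3 stuck-at-1: output 1 ✗
Consistent faults: {N1 stuck-at-0, N2 stuck-at-1, N3 stuck-at-0} — 3 in all.

3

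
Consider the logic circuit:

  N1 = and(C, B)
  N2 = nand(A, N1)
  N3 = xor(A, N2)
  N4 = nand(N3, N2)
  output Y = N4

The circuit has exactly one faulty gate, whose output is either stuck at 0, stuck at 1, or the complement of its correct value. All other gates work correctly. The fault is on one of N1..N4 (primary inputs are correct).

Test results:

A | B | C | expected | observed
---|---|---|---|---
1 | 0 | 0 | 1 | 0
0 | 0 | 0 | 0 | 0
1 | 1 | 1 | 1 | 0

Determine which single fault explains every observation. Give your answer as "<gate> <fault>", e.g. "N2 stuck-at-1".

Fault-free values for test 1 (A=1, B=0, C=0): N1=0, N2=1, N3=0, N4=1, giving Y=1. Observed 0.
Test 1: faults giving observed 0 are {N3 stuck-at-1, N3 inverted output, N4 stuck-at-0, N4 inverted output}.
Test 2 (A=0, B=0, C=0): fault-free N1=0, N2=1, N3=1, N4=0 → 0; observed 0. Eliminates N3 inverted output, N4 inverted output.
Test 3 (A=1, B=1, C=1): fault-free N1=1, N2=0, N3=1, N4=1 → 1; observed 0. Eliminates N3 stuck-at-1.
Only N4 stuck-at-0 is consistent with every test.

N4 stuck-at-0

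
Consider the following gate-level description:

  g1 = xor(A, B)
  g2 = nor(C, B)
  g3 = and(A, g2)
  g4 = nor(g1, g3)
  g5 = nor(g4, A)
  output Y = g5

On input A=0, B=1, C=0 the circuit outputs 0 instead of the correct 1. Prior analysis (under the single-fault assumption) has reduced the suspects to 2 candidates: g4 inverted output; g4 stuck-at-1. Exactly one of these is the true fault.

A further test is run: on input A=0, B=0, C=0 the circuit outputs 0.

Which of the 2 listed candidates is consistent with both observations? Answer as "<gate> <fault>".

Evaluate each candidate on input A=0, B=0, C=0:
  g4 inverted output: g1=0, g2=1, g3=0, g4=0 [inverted output], g5=1 → 1 — eliminated
  g4 stuck-at-1: g1=0, g2=1, g3=0, g4=1 [stuck-at-1], g5=0 → 0 — matches
Only g4 stuck-at-1 reproduces the observed 0.

g4 stuck-at-1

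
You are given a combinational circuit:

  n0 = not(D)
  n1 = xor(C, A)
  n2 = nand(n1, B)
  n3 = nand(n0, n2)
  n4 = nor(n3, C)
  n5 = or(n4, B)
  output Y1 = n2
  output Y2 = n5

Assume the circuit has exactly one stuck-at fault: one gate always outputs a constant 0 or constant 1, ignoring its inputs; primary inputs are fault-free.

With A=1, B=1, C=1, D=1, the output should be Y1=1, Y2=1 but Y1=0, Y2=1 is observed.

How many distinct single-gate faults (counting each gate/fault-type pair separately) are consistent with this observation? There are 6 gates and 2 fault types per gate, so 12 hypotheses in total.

Fault-free: n0=0, n1=0, n2=1, n3=1, n4=0, n5=1 → Y1=1, Y2=1. Observed Y1=0, Y2=1.
  n0 stuck-at-0: output Y1=1, Y2=1 ✗
  n0 stuck-at-1: output Y1=1, Y2=1 ✗
  n1 stuck-at-0: output Y1=1, Y2=1 ✗
  n1 stuck-at-1: output Y1=0, Y2=1 ✓
  n2 stuck-at-0: output Y1=0, Y2=1 ✓
  n2 stuck-at-1: output Y1=1, Y2=1 ✗
  n3 stuck-at-0: output Y1=1, Y2=1 ✗
  n3 stuck-at-1: output Y1=1, Y2=1 ✗
  n4 stuck-at-0: output Y1=1, Y2=1 ✗
  n4 stuck-at-1: output Y1=1, Y2=1 ✗
  n5 stuck-at-0: output Y1=1, Y2=0 ✗
  n5 stuck-at-1: output Y1=1, Y2=1 ✗
Consistent faults: {n1 stuck-at-1, n2 stuck-at-0} — 2 in all.

2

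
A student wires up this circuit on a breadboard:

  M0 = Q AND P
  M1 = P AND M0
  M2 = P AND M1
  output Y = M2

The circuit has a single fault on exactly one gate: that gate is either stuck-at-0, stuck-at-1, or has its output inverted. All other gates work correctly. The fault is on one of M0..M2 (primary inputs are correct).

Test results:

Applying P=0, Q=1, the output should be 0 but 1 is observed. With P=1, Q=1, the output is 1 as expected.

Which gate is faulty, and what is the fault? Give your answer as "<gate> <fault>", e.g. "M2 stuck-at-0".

Fault-free values for test 1 (P=0, Q=1): M0=0, M1=0, M2=0, giving Y=0. Observed 1.
Test 1: faults giving observed 1 are {M2 stuck-at-1, M2 inverted output}.
Test 2 (P=1, Q=1): fault-free M0=1, M1=1, M2=1 → 1; observed 1. Eliminates M2 inverted output.
Only M2 stuck-at-1 is consistent with every test.

M2 stuck-at-1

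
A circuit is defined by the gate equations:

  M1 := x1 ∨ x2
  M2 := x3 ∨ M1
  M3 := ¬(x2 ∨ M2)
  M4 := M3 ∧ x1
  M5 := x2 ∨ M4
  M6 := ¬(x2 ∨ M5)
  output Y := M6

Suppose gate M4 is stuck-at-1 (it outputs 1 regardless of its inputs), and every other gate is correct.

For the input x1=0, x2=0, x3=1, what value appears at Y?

0

Propagate with M4 forced: M1=0, M2=1, M3=0, M4=1 [stuck-at-1], M5=1, M6=0.
So Y = 0. (Without the fault it would be 1.)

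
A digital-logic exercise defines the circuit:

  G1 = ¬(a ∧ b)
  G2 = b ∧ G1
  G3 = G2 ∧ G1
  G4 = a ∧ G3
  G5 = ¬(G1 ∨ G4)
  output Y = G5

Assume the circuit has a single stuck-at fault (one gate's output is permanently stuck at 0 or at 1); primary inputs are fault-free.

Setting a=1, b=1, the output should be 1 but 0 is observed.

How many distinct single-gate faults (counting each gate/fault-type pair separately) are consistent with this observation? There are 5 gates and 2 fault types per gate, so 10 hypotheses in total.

Fault-free: G1=0, G2=0, G3=0, G4=0, G5=1 → 1. Observed 0.
  G1 stuck-at-0: output 1 ✗
  G1 stuck-at-1: output 0 ✓
  G2 stuck-at-0: output 1 ✗
  G2 stuck-at-1: output 1 ✗
  G3 stuck-at-0: output 1 ✗
  G3 stuck-at-1: output 0 ✓
  G4 stuck-at-0: output 1 ✗
  G4 stuck-at-1: output 0 ✓
  G5 stuck-at-0: output 0 ✓
  G5 stuck-at-1: output 1 ✗
Consistent faults: {G1 stuck-at-1, G3 stuck-at-1, G4 stuck-at-1, G5 stuck-at-0} — 4 in all.

4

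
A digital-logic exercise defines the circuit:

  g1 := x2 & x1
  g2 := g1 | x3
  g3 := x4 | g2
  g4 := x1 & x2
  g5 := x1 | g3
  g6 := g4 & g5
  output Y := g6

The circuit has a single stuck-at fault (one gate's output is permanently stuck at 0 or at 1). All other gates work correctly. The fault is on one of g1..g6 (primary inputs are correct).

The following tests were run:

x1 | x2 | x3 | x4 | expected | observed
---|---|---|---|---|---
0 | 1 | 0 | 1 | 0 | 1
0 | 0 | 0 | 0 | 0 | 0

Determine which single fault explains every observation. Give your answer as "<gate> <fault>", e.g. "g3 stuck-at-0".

g4 stuck-at-1

Fault-free values for test 1 (x1=0, x2=1, x3=0, x4=1): g1=0, g2=0, g3=1, g4=0, g5=1, g6=0, giving Y=0. Observed 1.
Test 1: faults giving observed 1 are {g4 stuck-at-1, g6 stuck-at-1}.
Test 2 (x1=0, x2=0, x3=0, x4=0): fault-free g1=0, g2=0, g3=0, g4=0, g5=0, g6=0 → 0; observed 0. Eliminates g6 stuck-at-1.
Only g4 stuck-at-1 is consistent with every test.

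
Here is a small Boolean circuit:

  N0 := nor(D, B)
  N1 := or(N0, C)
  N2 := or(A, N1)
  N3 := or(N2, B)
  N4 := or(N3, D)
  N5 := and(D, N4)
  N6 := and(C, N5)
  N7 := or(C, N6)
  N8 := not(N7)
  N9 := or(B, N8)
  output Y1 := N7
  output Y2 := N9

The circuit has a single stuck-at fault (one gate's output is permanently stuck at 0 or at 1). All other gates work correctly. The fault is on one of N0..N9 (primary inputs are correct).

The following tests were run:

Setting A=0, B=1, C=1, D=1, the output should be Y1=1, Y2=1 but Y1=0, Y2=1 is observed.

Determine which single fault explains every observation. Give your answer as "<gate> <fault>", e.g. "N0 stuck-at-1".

Fault-free values for test 1 (A=0, B=1, C=1, D=1): N0=0, N1=1, N2=1, N3=1, N4=1, N5=1, N6=1, N7=1, N8=0, N9=1, giving Y1=1, Y2=1. Observed Y1=0, Y2=1.
Test 1: faults giving observed Y1=0, Y2=1 are {N7 stuck-at-0}.
Only N7 stuck-at-0 is consistent with every test.

N7 stuck-at-0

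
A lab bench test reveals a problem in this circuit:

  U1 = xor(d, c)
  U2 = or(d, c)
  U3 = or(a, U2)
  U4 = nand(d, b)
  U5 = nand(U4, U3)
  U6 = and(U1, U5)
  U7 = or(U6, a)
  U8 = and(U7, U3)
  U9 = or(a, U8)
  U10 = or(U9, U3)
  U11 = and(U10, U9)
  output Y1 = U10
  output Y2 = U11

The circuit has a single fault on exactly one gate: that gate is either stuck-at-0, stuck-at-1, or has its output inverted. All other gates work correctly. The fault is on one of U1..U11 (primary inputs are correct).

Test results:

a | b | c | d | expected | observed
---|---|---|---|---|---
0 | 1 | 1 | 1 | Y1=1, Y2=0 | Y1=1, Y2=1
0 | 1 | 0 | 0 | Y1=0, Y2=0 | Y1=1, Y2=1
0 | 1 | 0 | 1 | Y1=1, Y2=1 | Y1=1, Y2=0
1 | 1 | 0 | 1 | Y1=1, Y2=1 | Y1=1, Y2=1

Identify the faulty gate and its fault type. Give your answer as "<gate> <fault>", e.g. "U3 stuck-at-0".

Fault-free values for test 1 (a=0, b=1, c=1, d=1): U1=0, U2=1, U3=1, U4=0, U5=1, U6=0, U7=0, U8=0, U9=0, U10=1, U11=0, giving Y1=1, Y2=0. Observed Y1=1, Y2=1.
Test 1: faults giving observed Y1=1, Y2=1 are {U1 stuck-at-1, U1 inverted output, U6 stuck-at-1, U6 inverted output, U7 stuck-at-1, U7 inverted output, U8 stuck-at-1, U8 inverted output, U9 stuck-at-1, U9 inverted output, U11 stuck-at-1, U11 inverted output}.
Test 2 (a=0, b=1, c=0, d=0): fault-free U1=0, U2=0, U3=0, U4=1, U5=1, U6=0, U7=0, U8=0, U9=0, U10=0, U11=0 → Y1=0, Y2=0; observed Y1=1, Y2=1. Eliminates U1 stuck-at-1, U1 inverted output, U6 stuck-at-1, U6 inverted output, U7 stuck-at-1, U7 inverted output, U11 stuck-at-1, U11 inverted output.
Test 3 (a=0, b=1, c=0, d=1): fault-free U1=1, U2=1, U3=1, U4=0, U5=1, U6=1, U7=1, U8=1, U9=1, U10=1, U11=1 → Y1=1, Y2=1; observed Y1=1, Y2=0. Eliminates U8 stuck-at-1, U9 stuck-at-1.
Test 4 (a=1, b=1, c=0, d=1): fault-free U1=1, U2=1, U3=1, U4=0, U5=1, U6=1, U7=1, U8=1, U9=1, U10=1, U11=1 → Y1=1, Y2=1; observed Y1=1, Y2=1. Eliminates U9 inverted output.
Only U8 inverted output is consistent with every test.

U8 inverted output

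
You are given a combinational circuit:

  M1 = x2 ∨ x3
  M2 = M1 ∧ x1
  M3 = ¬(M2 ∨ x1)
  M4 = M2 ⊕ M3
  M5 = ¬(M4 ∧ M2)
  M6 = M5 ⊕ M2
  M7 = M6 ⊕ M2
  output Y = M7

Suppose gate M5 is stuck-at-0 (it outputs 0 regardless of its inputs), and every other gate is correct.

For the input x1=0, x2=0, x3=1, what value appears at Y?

Propagate with M5 forced: M1=1, M2=0, M3=1, M4=1, M5=0 [stuck-at-0], M6=0, M7=0.
So Y = 0. (Without the fault it would be 1.)

0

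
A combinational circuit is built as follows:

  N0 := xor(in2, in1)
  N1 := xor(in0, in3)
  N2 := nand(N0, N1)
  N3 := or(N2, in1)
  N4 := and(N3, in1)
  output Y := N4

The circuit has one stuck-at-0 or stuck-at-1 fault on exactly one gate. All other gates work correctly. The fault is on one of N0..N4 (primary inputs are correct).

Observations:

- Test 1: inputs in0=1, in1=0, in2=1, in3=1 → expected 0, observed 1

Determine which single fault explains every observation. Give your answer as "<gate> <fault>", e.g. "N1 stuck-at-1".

Fault-free values for test 1 (in0=1, in1=0, in2=1, in3=1): N0=1, N1=0, N2=1, N3=1, N4=0, giving Y=0. Observed 1.
Test 1: faults giving observed 1 are {N4 stuck-at-1}.
Only N4 stuck-at-1 is consistent with every test.

N4 stuck-at-1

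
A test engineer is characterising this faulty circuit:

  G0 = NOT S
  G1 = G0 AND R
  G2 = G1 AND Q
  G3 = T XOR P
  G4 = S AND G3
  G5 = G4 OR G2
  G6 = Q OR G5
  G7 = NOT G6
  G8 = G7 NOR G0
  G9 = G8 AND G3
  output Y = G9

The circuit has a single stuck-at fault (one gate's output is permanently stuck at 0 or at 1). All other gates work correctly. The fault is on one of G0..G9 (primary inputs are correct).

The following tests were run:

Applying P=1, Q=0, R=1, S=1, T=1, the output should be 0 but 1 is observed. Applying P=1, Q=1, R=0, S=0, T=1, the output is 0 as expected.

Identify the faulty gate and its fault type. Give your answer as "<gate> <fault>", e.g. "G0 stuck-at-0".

Fault-free values for test 1 (P=1, Q=0, R=1, S=1, T=1): G0=0, G1=0, G2=0, G3=0, G4=0, G5=0, G6=0, G7=1, G8=0, G9=0, giving Y=0. Observed 1.
Test 1: faults giving observed 1 are {G3 stuck-at-1, G9 stuck-at-1}.
Test 2 (P=1, Q=1, R=0, S=0, T=1): fault-free G0=1, G1=0, G2=0, G3=0, G4=0, G5=0, G6=1, G7=0, G8=0, G9=0 → 0; observed 0. Eliminates G9 stuck-at-1.
Only G3 stuck-at-1 is consistent with every test.

G3 stuck-at-1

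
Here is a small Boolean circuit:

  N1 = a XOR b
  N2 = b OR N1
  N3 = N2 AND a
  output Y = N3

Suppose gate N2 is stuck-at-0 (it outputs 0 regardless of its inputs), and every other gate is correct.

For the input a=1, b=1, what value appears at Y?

0

Propagate with N2 forced: N1=0, N2=0 [stuck-at-0], N3=0.
So Y = 0. (Without the fault it would be 1.)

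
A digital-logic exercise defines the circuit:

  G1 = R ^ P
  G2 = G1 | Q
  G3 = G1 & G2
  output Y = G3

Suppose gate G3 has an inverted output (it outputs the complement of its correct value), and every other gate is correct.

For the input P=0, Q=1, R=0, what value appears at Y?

1

Propagate with G3 forced: G1=0, G2=1, G3=1 [inverted output].
So Y = 1. (Without the fault it would be 0.)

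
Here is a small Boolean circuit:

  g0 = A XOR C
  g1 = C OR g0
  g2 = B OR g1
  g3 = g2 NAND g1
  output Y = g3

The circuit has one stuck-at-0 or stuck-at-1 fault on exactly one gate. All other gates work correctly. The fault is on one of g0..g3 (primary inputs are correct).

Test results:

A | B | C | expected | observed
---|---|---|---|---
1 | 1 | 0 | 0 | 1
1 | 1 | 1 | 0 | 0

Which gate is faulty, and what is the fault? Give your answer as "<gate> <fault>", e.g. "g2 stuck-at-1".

g0 stuck-at-0

Fault-free values for test 1 (A=1, B=1, C=0): g0=1, g1=1, g2=1, g3=0, giving Y=0. Observed 1.
Test 1: faults giving observed 1 are {g0 stuck-at-0, g1 stuck-at-0, g2 stuck-at-0, g3 stuck-at-1}.
Test 2 (A=1, B=1, C=1): fault-free g0=0, g1=1, g2=1, g3=0 → 0; observed 0. Eliminates g1 stuck-at-0, g2 stuck-at-0, g3 stuck-at-1.
Only g0 stuck-at-0 is consistent with every test.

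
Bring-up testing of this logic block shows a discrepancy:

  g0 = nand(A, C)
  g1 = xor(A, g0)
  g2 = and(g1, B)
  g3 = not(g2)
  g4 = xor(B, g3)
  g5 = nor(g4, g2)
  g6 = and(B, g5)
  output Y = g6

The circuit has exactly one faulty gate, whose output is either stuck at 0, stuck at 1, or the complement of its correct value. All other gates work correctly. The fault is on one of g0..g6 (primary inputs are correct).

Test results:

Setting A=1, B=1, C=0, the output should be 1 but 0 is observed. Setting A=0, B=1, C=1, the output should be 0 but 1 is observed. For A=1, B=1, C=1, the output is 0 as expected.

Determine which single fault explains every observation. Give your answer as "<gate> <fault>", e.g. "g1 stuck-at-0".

Fault-free values for test 1 (A=1, B=1, C=0): g0=1, g1=0, g2=0, g3=1, g4=0, g5=1, g6=1, giving Y=1. Observed 0.
Test 1: faults giving observed 0 are {g0 stuck-at-0, g0 inverted output, g1 stuck-at-1, g1 inverted output, g2 stuck-at-1, g2 inverted output, g3 stuck-at-0, g3 inverted output, g4 stuck-at-1, g4 inverted output, g5 stuck-at-0, g5 inverted output, g6 stuck-at-0, g6 inverted output}.
Test 2 (A=0, B=1, C=1): fault-free g0=1, g1=1, g2=1, g3=0, g4=1, g5=0, g6=0 → 0; observed 1. Eliminates g1 stuck-at-1, g2 stuck-at-1, g3 stuck-at-0, g3 inverted output, g4 stuck-at-1, g4 inverted output, g5 stuck-at-0, g6 stuck-at-0.
Test 3 (A=1, B=1, C=1): fault-free g0=0, g1=1, g2=1, g3=0, g4=1, g5=0, g6=0 → 0; observed 0. Eliminates g0 inverted output, g1 inverted output, g2 inverted output, g5 inverted output, g6 inverted output.
Only g0 stuck-at-0 is consistent with every test.

g0 stuck-at-0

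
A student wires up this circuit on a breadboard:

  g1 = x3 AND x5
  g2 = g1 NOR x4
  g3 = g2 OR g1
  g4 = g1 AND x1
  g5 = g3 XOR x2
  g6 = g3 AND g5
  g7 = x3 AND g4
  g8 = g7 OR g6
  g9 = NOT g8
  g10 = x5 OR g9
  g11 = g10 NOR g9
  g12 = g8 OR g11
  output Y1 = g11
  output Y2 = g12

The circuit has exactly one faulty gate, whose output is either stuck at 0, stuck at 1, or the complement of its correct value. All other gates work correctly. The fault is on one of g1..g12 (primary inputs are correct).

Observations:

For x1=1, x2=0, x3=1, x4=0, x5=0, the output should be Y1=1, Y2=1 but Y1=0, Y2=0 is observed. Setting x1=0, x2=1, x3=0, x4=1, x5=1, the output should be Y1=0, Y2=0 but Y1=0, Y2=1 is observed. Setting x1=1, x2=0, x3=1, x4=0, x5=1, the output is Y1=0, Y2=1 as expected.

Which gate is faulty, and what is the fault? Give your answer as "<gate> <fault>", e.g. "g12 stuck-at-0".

Fault-free values for test 1 (x1=1, x2=0, x3=1, x4=0, x5=0): g1=0, g2=1, g3=1, g4=0, g5=1, g6=1, g7=0, g8=1, g9=0, g10=0, g11=1, g12=1, giving Y1=1, Y2=1. Observed Y1=0, Y2=0.
Test 1: faults giving observed Y1=0, Y2=0 are {g2 stuck-at-0, g2 inverted output, g3 stuck-at-0, g3 inverted output, g5 stuck-at-0, g5 inverted output, g6 stuck-at-0, g6 inverted output, g8 stuck-at-0, g8 inverted output}.
Test 2 (x1=0, x2=1, x3=0, x4=1, x5=1): fault-free g1=0, g2=0, g3=0, g4=0, g5=1, g6=0, g7=0, g8=0, g9=1, g10=1, g11=0, g12=0 → Y1=0, Y2=0; observed Y1=0, Y2=1. Eliminates g2 stuck-at-0, g2 inverted output, g3 stuck-at-0, g3 inverted output, g5 stuck-at-0, g5 inverted output, g6 stuck-at-0, g8 stuck-at-0.
Test 3 (x1=1, x2=0, x3=1, x4=0, x5=1): fault-free g1=1, g2=0, g3=1, g4=1, g5=1, g6=1, g7=1, g8=1, g9=0, g10=1, g11=0, g12=1 → Y1=0, Y2=1; observed Y1=0, Y2=1. Eliminates g8 inverted output.
Only g6 inverted output is consistent with every test.

g6 inverted output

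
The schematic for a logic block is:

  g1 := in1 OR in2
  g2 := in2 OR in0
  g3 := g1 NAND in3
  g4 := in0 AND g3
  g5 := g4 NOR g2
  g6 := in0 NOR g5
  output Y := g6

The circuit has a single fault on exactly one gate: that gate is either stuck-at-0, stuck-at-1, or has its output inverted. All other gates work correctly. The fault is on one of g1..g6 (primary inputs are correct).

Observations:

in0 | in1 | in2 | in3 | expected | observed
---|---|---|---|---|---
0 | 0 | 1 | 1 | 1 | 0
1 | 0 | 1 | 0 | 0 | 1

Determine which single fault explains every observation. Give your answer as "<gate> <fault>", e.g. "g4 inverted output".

Fault-free values for test 1 (in0=0, in1=0, in2=1, in3=1): g1=1, g2=1, g3=0, g4=0, g5=0, g6=1, giving Y=1. Observed 0.
Test 1: faults giving observed 0 are {g2 stuck-at-0, g2 inverted output, g5 stuck-at-1, g5 inverted output, g6 stuck-at-0, g6 inverted output}.
Test 2 (in0=1, in1=0, in2=1, in3=0): fault-free g1=1, g2=1, g3=1, g4=1, g5=0, g6=0 → 0; observed 1. Eliminates g2 stuck-at-0, g2 inverted output, g5 stuck-at-1, g5 inverted output, g6 stuck-at-0.
Only g6 inverted output is consistent with every test.

g6 inverted output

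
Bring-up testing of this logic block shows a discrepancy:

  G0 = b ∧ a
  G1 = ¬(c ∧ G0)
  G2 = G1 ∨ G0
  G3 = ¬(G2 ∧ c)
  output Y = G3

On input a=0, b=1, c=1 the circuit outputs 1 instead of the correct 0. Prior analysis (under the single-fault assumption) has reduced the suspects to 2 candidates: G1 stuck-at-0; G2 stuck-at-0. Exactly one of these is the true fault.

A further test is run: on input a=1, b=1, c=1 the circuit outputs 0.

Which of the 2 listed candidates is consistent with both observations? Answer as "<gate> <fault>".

G1 stuck-at-0

Evaluate each candidate on input a=1, b=1, c=1:
  G1 stuck-at-0: G0=1, G1=0 [stuck-at-0], G2=1, G3=0 → 0 — matches
  G2 stuck-at-0: G0=1, G1=0, G2=0 [stuck-at-0], G3=1 → 1 — eliminated
Only G1 stuck-at-0 reproduces the observed 0.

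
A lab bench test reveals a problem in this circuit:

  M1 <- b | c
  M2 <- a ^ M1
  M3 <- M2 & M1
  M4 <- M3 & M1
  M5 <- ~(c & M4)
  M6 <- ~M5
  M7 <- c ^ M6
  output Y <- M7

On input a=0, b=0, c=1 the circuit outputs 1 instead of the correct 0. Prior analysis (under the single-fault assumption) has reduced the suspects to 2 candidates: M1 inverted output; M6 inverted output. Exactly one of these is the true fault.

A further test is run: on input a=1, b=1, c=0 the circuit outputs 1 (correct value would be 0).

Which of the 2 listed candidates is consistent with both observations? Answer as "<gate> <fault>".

Evaluate each candidate on input a=1, b=1, c=0:
  M1 inverted output: M1=0 [inverted output], M2=1, M3=0, M4=0, M5=1, M6=0, M7=0 → 0 — eliminated
  M6 inverted output: M1=1, M2=0, M3=0, M4=0, M5=1, M6=1 [inverted output], M7=1 → 1 — matches
Only M6 inverted output reproduces the observed 1.

M6 inverted output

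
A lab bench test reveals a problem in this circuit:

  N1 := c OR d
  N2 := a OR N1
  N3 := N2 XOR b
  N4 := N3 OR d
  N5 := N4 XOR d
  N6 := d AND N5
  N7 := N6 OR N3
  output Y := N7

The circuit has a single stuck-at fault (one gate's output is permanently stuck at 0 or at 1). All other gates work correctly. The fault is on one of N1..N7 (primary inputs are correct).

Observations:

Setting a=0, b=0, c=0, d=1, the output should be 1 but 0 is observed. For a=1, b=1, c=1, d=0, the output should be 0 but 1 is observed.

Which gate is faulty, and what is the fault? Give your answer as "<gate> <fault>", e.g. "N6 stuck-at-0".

Fault-free values for test 1 (a=0, b=0, c=0, d=1): N1=1, N2=1, N3=1, N4=1, N5=0, N6=0, N7=1, giving Y=1. Observed 0.
Test 1: faults giving observed 0 are {N1 stuck-at-0, N2 stuck-at-0, N3 stuck-at-0, N7 stuck-at-0}.
Test 2 (a=1, b=1, c=1, d=0): fault-free N1=1, N2=1, N3=0, N4=0, N5=0, N6=0, N7=0 → 0; observed 1. Eliminates N1 stuck-at-0, N3 stuck-at-0, N7 stuck-at-0.
Only N2 stuck-at-0 is consistent with every test.

N2 stuck-at-0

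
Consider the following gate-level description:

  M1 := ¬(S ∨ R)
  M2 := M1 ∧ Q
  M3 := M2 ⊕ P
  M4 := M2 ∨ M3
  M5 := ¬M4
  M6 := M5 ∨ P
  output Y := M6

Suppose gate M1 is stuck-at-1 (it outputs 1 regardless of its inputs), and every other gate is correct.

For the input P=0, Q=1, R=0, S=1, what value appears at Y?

Propagate with M1 forced: M1=1 [stuck-at-1], M2=1, M3=1, M4=1, M5=0, M6=0.
So Y = 0. (Without the fault it would be 1.)

0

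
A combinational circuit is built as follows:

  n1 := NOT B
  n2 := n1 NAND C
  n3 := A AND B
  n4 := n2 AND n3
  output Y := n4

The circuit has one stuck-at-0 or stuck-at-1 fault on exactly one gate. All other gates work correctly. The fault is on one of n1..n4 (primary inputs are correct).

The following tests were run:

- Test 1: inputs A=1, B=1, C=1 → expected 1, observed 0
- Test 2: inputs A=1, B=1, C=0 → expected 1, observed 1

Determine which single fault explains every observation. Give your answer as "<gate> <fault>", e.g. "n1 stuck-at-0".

Fault-free values for test 1 (A=1, B=1, C=1): n1=0, n2=1, n3=1, n4=1, giving Y=1. Observed 0.
Test 1: faults giving observed 0 are {n1 stuck-at-1, n2 stuck-at-0, n3 stuck-at-0, n4 stuck-at-0}.
Test 2 (A=1, B=1, C=0): fault-free n1=0, n2=1, n3=1, n4=1 → 1; observed 1. Eliminates n2 stuck-at-0, n3 stuck-at-0, n4 stuck-at-0.
Only n1 stuck-at-1 is consistent with every test.

n1 stuck-at-1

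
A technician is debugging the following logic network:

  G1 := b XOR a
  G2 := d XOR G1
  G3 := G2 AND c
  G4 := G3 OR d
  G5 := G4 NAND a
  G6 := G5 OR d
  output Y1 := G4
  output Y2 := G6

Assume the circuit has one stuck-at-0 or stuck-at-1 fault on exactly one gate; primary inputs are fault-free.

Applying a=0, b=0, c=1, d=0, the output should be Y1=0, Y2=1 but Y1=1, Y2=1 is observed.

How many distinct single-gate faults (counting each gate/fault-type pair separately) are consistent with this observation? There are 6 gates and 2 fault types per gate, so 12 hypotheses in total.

Fault-free: G1=0, G2=0, G3=0, G4=0, G5=1, G6=1 → Y1=0, Y2=1. Observed Y1=1, Y2=1.
  G1 stuck-at-0: output Y1=0, Y2=1 ✗
  G1 stuck-at-1: output Y1=1, Y2=1 ✓
  G2 stuck-at-0: output Y1=0, Y2=1 ✗
  G2 stuck-at-1: output Y1=1, Y2=1 ✓
  G3 stuck-at-0: output Y1=0, Y2=1 ✗
  G3 stuck-at-1: output Y1=1, Y2=1 ✓
  G4 stuck-at-0: output Y1=0, Y2=1 ✗
  G4 stuck-at-1: output Y1=1, Y2=1 ✓
  G5 stuck-at-0: output Y1=0, Y2=0 ✗
  G5 stuck-at-1: output Y1=0, Y2=1 ✗
  G6 stuck-at-0: output Y1=0, Y2=0 ✗
  G6 stuck-at-1: output Y1=0, Y2=1 ✗
Consistent faults: {G1 stuck-at-1, G2 stuck-at-1, G3 stuck-at-1, G4 stuck-at-1} — 4 in all.

4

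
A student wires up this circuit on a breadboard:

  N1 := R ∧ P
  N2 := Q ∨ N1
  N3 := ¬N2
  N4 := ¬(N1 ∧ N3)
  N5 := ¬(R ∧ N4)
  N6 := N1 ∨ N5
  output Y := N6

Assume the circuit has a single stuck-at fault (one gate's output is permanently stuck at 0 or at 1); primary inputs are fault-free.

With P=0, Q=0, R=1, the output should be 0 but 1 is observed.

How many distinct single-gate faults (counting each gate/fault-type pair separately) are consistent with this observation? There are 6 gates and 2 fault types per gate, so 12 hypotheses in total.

Fault-free: N1=0, N2=0, N3=1, N4=1, N5=0, N6=0 → 0. Observed 1.
  N1 stuck-at-0: output 0 ✗
  N1 stuck-at-1: output 1 ✓
  N2 stuck-at-0: output 0 ✗
  N2 stuck-at-1: output 0 ✗
  N3 stuck-at-0: output 0 ✗
  N3 stuck-at-1: output 0 ✗
  N4 stuck-at-0: output 1 ✓
  N4 stuck-at-1: output 0 ✗
  N5 stuck-at-0: output 0 ✗
  N5 stuck-at-1: output 1 ✓
  N6 stuck-at-0: output 0 ✗
  N6 stuck-at-1: output 1 ✓
Consistent faults: {N1 stuck-at-1, N4 stuck-at-0, N5 stuck-at-1, N6 stuck-at-1} — 4 in all.

4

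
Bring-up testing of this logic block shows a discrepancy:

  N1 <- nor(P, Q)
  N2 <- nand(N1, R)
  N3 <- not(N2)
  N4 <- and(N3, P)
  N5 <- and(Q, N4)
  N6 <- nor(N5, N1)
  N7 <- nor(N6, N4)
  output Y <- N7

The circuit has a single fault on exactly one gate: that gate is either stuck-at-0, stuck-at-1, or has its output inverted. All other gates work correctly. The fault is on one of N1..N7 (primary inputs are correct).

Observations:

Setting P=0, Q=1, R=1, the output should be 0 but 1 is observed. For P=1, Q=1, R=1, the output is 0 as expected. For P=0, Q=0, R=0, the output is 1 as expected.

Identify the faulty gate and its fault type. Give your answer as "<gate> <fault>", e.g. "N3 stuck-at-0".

N1 stuck-at-1

Fault-free values for test 1 (P=0, Q=1, R=1): N1=0, N2=1, N3=0, N4=0, N5=0, N6=1, N7=0, giving Y=0. Observed 1.
Test 1: faults giving observed 1 are {N1 stuck-at-1, N1 inverted output, N5 stuck-at-1, N5 inverted output, N6 stuck-at-0, N6 inverted output, N7 stuck-at-1, N7 inverted output}.
Test 2 (P=1, Q=1, R=1): fault-free N1=0, N2=1, N3=0, N4=0, N5=0, N6=1, N7=0 → 0; observed 0. Eliminates N5 stuck-at-1, N5 inverted output, N6 stuck-at-0, N6 inverted output, N7 stuck-at-1, N7 inverted output.
Test 3 (P=0, Q=0, R=0): fault-free N1=1, N2=1, N3=0, N4=0, N5=0, N6=0, N7=1 → 1; observed 1. Eliminates N1 inverted output.
Only N1 stuck-at-1 is consistent with every test.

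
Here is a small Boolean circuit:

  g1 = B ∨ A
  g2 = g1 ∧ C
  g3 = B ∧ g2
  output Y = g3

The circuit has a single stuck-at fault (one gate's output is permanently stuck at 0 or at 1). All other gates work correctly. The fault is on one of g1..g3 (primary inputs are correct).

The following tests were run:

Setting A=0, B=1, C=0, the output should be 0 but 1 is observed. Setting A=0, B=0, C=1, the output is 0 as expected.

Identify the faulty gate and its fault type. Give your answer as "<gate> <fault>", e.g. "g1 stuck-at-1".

Fault-free values for test 1 (A=0, B=1, C=0): g1=1, g2=0, g3=0, giving Y=0. Observed 1.
Test 1: faults giving observed 1 are {g2 stuck-at-1, g3 stuck-at-1}.
Test 2 (A=0, B=0, C=1): fault-free g1=0, g2=0, g3=0 → 0; observed 0. Eliminates g3 stuck-at-1.
Only g2 stuck-at-1 is consistent with every test.

g2 stuck-at-1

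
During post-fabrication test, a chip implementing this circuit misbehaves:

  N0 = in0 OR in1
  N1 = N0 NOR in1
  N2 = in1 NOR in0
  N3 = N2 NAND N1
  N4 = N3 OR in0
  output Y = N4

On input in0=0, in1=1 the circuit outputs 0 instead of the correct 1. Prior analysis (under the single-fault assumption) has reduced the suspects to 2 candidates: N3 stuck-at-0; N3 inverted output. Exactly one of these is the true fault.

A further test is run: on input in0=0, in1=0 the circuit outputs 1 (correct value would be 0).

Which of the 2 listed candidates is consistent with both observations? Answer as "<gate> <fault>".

N3 inverted output

Evaluate each candidate on input in0=0, in1=0:
  N3 stuck-at-0: N0=0, N1=1, N2=1, N3=0 [stuck-at-0], N4=0 → 0 — eliminated
  N3 inverted output: N0=0, N1=1, N2=1, N3=1 [inverted output], N4=1 → 1 — matches
Only N3 inverted output reproduces the observed 1.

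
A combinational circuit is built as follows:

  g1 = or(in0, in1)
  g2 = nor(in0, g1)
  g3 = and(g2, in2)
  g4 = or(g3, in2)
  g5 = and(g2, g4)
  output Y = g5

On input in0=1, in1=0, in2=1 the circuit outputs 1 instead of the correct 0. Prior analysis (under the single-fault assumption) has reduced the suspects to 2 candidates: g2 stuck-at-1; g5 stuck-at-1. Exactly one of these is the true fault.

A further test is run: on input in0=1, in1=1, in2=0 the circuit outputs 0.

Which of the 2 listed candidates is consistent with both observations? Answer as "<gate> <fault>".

g2 stuck-at-1

Evaluate each candidate on input in0=1, in1=1, in2=0:
  g2 stuck-at-1: g1=1, g2=1 [stuck-at-1], g3=0, g4=0, g5=0 → 0 — matches
  g5 stuck-at-1: g1=1, g2=0, g3=0, g4=0, g5=1 [stuck-at-1] → 1 — eliminated
Only g2 stuck-at-1 reproduces the observed 0.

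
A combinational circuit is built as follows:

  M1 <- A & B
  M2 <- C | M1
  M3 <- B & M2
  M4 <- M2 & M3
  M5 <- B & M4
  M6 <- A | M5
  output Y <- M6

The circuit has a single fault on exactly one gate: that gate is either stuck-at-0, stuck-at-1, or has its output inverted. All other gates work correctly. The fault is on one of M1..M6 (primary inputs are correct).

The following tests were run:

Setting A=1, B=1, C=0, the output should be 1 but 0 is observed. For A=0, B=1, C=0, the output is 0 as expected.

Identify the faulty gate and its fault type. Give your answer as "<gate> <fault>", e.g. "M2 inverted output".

M6 stuck-at-0

Fault-free values for test 1 (A=1, B=1, C=0): M1=1, M2=1, M3=1, M4=1, M5=1, M6=1, giving Y=1. Observed 0.
Test 1: faults giving observed 0 are {M6 stuck-at-0, M6 inverted output}.
Test 2 (A=0, B=1, C=0): fault-free M1=0, M2=0, M3=0, M4=0, M5=0, M6=0 → 0; observed 0. Eliminates M6 inverted output.
Only M6 stuck-at-0 is consistent with every test.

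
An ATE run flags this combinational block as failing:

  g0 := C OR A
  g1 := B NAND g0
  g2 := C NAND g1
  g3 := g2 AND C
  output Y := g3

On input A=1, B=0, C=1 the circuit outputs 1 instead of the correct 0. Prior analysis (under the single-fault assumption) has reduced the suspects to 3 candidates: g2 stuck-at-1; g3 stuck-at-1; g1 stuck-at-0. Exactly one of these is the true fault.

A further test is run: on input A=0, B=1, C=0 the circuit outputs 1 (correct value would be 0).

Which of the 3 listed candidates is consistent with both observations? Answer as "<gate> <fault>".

g3 stuck-at-1

Evaluate each candidate on input A=0, B=1, C=0:
  g2 stuck-at-1: g0=0, g1=1, g2=1 [stuck-at-1], g3=0 → 0 — eliminated
  g3 stuck-at-1: g0=0, g1=1, g2=1, g3=1 [stuck-at-1] → 1 — matches
  g1 stuck-at-0: g0=0, g1=0 [stuck-at-0], g2=1, g3=0 → 0 — eliminated
Only g3 stuck-at-1 reproduces the observed 1.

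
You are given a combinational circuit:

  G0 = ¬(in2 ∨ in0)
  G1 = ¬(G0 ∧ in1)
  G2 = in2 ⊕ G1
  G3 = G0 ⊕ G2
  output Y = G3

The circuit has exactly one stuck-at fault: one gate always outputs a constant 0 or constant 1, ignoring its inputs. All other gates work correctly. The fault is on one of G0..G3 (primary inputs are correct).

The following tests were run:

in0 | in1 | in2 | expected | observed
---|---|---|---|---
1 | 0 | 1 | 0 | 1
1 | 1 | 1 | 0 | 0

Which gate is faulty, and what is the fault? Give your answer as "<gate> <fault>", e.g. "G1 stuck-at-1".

G0 stuck-at-1

Fault-free values for test 1 (in0=1, in1=0, in2=1): G0=0, G1=1, G2=0, G3=0, giving Y=0. Observed 1.
Test 1: faults giving observed 1 are {G0 stuck-at-1, G1 stuck-at-0, G2 stuck-at-1, G3 stuck-at-1}.
Test 2 (in0=1, in1=1, in2=1): fault-free G0=0, G1=1, G2=0, G3=0 → 0; observed 0. Eliminates G1 stuck-at-0, G2 stuck-at-1, G3 stuck-at-1.
Only G0 stuck-at-1 is consistent with every test.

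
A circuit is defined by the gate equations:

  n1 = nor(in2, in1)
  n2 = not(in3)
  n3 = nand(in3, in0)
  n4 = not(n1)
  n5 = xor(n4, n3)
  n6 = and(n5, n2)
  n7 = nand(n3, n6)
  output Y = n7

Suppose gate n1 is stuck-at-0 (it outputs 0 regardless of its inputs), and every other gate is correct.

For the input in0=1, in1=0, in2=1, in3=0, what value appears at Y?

Propagate with n1 forced: n1=0 [stuck-at-0], n2=1, n3=1, n4=1, n5=0, n6=0, n7=1.
So Y = 1. (Same as the fault-free value — the fault is masked on this input.)

1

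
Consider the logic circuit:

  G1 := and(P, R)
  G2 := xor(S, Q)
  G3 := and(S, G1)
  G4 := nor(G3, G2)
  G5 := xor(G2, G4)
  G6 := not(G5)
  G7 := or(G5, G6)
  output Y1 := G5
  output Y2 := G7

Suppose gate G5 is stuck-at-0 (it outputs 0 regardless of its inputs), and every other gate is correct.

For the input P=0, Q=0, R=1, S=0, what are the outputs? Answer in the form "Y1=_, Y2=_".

Propagate with G5 forced: G1=0, G2=0, G3=0, G4=1, G5=0 [stuck-at-0], G6=1, G7=1.
So the outputs are Y1=0, Y2=1. (Without the fault they would be Y1=1, Y2=1.)

Y1=0, Y2=1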